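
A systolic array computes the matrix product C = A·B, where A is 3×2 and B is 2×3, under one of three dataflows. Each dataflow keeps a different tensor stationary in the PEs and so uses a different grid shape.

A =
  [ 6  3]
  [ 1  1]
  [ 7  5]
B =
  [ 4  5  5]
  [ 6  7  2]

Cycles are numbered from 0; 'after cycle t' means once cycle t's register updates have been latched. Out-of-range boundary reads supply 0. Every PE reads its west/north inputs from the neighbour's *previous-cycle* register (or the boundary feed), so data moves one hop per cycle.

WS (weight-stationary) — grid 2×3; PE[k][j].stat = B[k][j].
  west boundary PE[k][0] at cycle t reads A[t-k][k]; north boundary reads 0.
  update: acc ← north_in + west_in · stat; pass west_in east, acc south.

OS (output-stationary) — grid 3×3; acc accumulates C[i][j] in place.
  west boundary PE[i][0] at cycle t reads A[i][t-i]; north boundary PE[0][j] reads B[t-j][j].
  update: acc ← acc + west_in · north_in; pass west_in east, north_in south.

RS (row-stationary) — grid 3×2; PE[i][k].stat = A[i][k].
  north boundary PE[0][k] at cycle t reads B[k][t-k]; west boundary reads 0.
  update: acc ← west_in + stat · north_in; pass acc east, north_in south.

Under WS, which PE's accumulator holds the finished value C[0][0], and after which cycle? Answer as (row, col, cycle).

WS: C[0][0] accumulates in PE[1][0]:
  c0 r1c0: 0 / 0 / 0
  c1 r1c0: 42 / 3 / 42

(row, col, cycle) = (1, 0, 1)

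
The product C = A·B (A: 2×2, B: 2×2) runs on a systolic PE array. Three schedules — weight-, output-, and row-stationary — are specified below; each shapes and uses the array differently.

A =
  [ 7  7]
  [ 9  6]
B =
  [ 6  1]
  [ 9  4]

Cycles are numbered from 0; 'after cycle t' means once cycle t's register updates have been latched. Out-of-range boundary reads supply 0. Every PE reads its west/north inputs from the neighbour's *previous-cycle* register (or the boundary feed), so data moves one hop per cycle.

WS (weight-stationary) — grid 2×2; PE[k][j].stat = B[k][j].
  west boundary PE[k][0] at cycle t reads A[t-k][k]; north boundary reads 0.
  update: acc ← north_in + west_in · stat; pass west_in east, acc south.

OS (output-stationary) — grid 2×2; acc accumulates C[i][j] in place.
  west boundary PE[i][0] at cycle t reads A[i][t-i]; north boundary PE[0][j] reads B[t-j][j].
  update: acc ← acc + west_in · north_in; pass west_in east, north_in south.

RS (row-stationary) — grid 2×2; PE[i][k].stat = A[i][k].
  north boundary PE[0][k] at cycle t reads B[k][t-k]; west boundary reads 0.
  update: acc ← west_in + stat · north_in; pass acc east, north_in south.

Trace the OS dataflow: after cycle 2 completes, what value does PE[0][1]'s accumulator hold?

OS (2×2). Following PE[0][1] plus its west/north inputs:
  t=0 PE[0][0]: acc=42 h=7 v=6
  t=0 PE[0][1]: acc=0 h=0 v=0
  t=1 PE[0][0]: acc=105 h=7 v=9
  t=1 PE[0][1]: acc=7 h=7 v=1
  t=2 PE[0][0]: acc=105 h=0 v=0
  t=2 PE[0][1]: acc=35 h=7 v=4

PE[0][1].acc = 35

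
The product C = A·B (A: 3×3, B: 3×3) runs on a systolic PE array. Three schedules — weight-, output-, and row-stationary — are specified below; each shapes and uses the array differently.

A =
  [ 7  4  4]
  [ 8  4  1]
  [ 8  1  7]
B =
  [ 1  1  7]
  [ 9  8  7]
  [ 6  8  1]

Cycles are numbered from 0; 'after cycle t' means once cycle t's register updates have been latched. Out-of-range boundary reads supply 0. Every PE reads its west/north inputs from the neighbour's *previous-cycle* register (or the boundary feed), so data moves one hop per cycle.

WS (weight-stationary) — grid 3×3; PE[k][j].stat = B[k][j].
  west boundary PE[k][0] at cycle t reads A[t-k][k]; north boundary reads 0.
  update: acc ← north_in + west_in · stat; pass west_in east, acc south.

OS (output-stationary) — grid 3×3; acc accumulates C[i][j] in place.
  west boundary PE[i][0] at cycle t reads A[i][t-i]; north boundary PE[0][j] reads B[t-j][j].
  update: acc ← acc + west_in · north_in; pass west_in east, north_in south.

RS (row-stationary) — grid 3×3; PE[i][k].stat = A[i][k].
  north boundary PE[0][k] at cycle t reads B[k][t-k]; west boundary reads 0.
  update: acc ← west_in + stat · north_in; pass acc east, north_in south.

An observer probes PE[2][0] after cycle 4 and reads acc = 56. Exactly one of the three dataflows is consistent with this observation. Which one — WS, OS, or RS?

WS (3×3 grid), PE[2][0]:
  [0] (2,0) acc=0 (h:0 v:0)
  [1] (2,0) acc=0 (h:0 v:0)
  [2] (2,0) acc=67 (h:4 v:67)
  [3] (2,0) acc=50 (h:1 v:50)
  [4] (2,0) acc=59 (h:7 v:59)
OS (3×3 grid), PE[2][0]:
  [0] (2,0) acc=0 (h:0 v:0)
  [1] (2,0) acc=0 (h:0 v:0)
  [2] (2,0) acc=8 (h:8 v:1)
  [3] (2,0) acc=17 (h:1 v:9)
  [4] (2,0) acc=59 (h:7 v:6)
RS (3×3 grid), PE[2][0]:
  [0] (2,0) acc=0 (h:0 v:0)
  [1] (2,0) acc=0 (h:0 v:0)
  [2] (2,0) acc=8 (h:8 v:1)
  [3] (2,0) acc=8 (h:8 v:1)
  [4] (2,0) acc=56 (h:56 v:7)

dataflow = RS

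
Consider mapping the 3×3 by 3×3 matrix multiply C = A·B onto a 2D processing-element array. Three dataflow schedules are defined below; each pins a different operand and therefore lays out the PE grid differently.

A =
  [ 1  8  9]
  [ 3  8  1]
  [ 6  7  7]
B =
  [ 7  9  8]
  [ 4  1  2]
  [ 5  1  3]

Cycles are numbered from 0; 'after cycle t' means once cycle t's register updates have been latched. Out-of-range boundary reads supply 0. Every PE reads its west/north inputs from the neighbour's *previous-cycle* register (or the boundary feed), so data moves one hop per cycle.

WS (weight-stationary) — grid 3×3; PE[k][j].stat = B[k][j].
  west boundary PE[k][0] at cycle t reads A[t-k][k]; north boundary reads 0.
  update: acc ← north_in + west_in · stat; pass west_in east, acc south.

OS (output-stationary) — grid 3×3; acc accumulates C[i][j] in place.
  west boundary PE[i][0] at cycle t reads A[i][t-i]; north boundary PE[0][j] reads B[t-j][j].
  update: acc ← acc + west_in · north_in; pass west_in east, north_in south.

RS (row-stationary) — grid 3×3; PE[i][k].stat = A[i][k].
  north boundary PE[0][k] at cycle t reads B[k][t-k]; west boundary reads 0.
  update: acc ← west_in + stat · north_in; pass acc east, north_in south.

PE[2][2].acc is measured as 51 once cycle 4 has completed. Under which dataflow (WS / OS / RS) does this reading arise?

WS [3×3] PE[2][2] across cycles:
  @0  [2,2]  acc 0  |  →0  ↓0
  @1  [2,2]  acc 0  |  →0  ↓0
  @2  [2,2]  acc 0  |  →0  ↓0
  @3  [2,2]  acc 0  |  →0  ↓0
  @4  [2,2]  acc 51  |  →9  ↓51
OS [3×3] PE[2][2] across cycles:
  @0  [2,2]  acc 0  |  →0  ↓0
  @1  [2,2]  acc 0  |  →0  ↓0
  @2  [2,2]  acc 0  |  →0  ↓0
  @3  [2,2]  acc 0  |  →0  ↓0
  @4  [2,2]  acc 48  |  →6  ↓8
RS [3×3] PE[2][2] across cycles:
  @0  [2,2]  acc 0  |  →0  ↓0
  @1  [2,2]  acc 0  |  →0  ↓0
  @2  [2,2]  acc 0  |  →0  ↓0
  @3  [2,2]  acc 0  |  →0  ↓0
  @4  [2,2]  acc 105  |  →105  ↓5

dataflow = WS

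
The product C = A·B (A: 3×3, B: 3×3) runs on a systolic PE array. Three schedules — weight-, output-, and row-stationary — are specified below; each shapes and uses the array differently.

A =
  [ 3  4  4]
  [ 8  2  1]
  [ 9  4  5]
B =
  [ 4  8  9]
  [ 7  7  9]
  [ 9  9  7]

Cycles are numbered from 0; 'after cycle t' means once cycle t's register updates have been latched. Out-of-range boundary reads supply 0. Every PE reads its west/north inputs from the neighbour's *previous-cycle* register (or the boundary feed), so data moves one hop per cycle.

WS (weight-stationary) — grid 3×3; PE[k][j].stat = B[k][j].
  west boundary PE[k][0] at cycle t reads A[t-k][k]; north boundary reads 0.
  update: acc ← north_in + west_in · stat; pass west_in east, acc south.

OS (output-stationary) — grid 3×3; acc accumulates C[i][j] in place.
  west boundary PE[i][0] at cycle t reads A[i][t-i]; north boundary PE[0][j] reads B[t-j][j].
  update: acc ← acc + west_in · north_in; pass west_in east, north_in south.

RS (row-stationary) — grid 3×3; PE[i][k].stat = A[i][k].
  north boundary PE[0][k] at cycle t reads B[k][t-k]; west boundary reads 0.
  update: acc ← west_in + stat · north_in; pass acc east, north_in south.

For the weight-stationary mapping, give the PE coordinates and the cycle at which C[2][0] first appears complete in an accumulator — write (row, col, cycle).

WS — PE[2][0] is where C[2][0] collects:
  @0  [2,0]  acc 0  |  →0  ↓0
  @1  [2,0]  acc 0  |  →0  ↓0
  @2  [2,0]  acc 76  |  →4  ↓76
  @3  [2,0]  acc 55  |  →1  ↓55
  @4  [2,0]  acc 109  |  →5  ↓109

(row, col, cycle) = (2, 0, 4)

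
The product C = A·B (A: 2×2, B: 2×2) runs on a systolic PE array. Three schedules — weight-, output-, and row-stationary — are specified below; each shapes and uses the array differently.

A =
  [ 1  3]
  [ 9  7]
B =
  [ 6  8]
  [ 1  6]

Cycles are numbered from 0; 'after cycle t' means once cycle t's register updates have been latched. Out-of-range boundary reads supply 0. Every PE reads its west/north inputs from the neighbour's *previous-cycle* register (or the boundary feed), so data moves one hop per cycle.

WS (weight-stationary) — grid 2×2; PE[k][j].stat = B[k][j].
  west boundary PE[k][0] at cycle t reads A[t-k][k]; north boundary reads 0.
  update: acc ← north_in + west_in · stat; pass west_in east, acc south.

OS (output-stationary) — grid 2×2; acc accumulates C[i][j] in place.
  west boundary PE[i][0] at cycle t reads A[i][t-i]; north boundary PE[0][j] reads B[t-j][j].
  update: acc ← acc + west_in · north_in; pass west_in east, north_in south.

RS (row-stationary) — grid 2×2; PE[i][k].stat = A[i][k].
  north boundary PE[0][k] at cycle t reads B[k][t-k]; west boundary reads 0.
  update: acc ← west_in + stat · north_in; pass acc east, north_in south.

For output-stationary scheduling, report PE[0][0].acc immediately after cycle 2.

Tracing OS — 2×2 array, target PE[0][0]:
  step 0 · PE0,0: acc=6; fwd→1 fwd↓6
  step 1 · PE0,0: acc=9; fwd→3 fwd↓1
  step 2 · PE0,0: acc=9; fwd→0 fwd↓0

PE[0][0].acc = 9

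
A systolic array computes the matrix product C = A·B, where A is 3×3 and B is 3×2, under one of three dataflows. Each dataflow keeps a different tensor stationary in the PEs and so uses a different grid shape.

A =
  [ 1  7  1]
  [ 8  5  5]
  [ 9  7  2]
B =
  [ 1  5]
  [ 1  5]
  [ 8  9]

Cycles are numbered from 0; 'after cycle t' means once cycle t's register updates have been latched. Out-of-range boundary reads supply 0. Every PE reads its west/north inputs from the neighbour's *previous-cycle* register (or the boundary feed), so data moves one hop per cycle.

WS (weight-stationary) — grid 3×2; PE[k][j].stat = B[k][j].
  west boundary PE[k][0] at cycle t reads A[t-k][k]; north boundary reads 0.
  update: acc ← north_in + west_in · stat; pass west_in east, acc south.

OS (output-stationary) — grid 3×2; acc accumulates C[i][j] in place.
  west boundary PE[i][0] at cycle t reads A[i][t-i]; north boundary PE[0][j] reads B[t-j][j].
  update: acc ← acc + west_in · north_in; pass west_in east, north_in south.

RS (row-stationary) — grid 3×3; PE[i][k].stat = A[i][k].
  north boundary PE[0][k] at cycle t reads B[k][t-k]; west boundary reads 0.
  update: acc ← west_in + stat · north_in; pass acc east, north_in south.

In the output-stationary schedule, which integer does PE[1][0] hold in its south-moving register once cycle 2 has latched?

register = 1

OS (3×2). Following PE[1][0] plus its west/north inputs:
  cycle 0: PE[0][0] → acc 1, east 1, south 1
  cycle 0: PE[1][0] → acc 0, east 0, south 0
  cycle 1: PE[0][0] → acc 8, east 7, south 1
  cycle 1: PE[1][0] → acc 8, east 8, south 1
  cycle 2: PE[0][0] → acc 16, east 1, south 8
  cycle 2: PE[1][0] → acc 13, east 5, south 1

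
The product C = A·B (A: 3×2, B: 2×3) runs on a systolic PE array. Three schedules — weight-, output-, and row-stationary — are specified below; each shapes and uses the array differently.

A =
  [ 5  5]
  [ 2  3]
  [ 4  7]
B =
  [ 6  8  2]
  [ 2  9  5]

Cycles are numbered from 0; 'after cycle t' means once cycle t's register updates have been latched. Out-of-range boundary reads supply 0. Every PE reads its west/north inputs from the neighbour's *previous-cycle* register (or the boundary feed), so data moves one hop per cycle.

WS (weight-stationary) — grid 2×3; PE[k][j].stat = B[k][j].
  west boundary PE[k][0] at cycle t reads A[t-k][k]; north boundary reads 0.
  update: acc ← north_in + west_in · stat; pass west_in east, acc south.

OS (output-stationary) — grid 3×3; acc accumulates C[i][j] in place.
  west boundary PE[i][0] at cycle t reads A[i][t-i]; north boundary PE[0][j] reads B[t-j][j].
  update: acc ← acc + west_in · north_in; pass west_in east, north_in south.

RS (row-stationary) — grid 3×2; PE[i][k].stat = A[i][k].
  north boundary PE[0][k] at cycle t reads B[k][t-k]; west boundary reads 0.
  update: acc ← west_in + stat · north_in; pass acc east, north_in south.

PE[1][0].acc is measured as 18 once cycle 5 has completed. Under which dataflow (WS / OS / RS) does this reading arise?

dataflow = OS

WS [2×3] PE[1][0] across cycles:
  c0 r1c0: 0 / 0 / 0
  c1 r1c0: 40 / 5 / 40
  c2 r1c0: 18 / 3 / 18
  c3 r1c0: 38 / 7 / 38
  c4 r1c0: 0 / 0 / 0
  c5 r1c0: 0 / 0 / 0
OS [3×3] PE[1][0] across cycles:
  c0 r1c0: 0 / 0 / 0
  c1 r1c0: 12 / 2 / 6
  c2 r1c0: 18 / 3 / 2
  c3 r1c0: 18 / 0 / 0
  c4 r1c0: 18 / 0 / 0
  c5 r1c0: 18 / 0 / 0
RS [3×2] PE[1][0] across cycles:
  c0 r1c0: 0 / 0 / 0
  c1 r1c0: 12 / 12 / 6
  c2 r1c0: 16 / 16 / 8
  c3 r1c0: 4 / 4 / 2
  c4 r1c0: 0 / 0 / 0
  c5 r1c0: 0 / 0 / 0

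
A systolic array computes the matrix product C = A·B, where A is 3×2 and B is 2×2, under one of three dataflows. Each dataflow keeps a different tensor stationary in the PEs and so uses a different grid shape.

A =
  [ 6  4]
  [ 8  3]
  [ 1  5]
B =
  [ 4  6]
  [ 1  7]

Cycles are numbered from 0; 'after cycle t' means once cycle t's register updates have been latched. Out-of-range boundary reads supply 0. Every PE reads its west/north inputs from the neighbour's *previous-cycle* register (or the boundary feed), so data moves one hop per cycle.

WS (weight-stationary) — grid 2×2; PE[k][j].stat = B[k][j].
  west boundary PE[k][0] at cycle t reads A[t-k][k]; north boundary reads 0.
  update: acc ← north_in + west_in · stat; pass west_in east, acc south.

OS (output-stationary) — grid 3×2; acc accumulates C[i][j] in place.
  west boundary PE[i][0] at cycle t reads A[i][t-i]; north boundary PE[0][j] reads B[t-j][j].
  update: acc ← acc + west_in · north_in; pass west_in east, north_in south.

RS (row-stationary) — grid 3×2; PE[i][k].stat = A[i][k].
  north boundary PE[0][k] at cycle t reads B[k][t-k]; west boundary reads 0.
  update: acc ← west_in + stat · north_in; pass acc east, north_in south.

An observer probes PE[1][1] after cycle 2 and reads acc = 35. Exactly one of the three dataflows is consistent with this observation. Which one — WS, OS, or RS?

dataflow = RS

Under WS (2×2), PE[1][1]:
  0: (1,1).acc=0  regs=<0,0>
  1: (1,1).acc=0  regs=<0,0>
  2: (1,1).acc=64  regs=<4,64>
Under OS (3×2), PE[1][1]:
  0: (1,1).acc=0  regs=<0,0>
  1: (1,1).acc=0  regs=<0,0>
  2: (1,1).acc=48  regs=<8,6>
Under RS (3×2), PE[1][1]:
  0: (1,1).acc=0  regs=<0,0>
  1: (1,1).acc=0  regs=<0,0>
  2: (1,1).acc=35  regs=<35,1>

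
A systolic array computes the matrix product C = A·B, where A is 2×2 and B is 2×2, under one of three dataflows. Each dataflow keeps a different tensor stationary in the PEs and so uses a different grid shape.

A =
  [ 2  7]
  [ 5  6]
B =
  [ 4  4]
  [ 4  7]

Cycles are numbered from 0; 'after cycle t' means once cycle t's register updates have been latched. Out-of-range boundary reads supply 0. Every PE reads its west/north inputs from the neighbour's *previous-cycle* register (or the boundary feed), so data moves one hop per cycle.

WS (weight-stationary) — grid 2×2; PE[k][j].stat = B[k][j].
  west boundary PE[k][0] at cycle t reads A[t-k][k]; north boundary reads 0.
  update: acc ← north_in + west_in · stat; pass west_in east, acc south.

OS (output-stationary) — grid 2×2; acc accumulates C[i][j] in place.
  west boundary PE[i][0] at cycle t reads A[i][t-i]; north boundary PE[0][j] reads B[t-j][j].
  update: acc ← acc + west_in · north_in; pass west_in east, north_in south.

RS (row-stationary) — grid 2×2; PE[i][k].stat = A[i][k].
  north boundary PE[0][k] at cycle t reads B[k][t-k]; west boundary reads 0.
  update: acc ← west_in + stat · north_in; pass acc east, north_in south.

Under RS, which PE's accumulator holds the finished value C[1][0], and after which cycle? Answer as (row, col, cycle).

Under RS, C[1][0] lands at PE[1][1]:
  cycle 0: PE[1][1] → acc 0, east 0, south 0
  cycle 1: PE[1][1] → acc 0, east 0, south 0
  cycle 2: PE[1][1] → acc 44, east 44, south 4

(row, col, cycle) = (1, 1, 2)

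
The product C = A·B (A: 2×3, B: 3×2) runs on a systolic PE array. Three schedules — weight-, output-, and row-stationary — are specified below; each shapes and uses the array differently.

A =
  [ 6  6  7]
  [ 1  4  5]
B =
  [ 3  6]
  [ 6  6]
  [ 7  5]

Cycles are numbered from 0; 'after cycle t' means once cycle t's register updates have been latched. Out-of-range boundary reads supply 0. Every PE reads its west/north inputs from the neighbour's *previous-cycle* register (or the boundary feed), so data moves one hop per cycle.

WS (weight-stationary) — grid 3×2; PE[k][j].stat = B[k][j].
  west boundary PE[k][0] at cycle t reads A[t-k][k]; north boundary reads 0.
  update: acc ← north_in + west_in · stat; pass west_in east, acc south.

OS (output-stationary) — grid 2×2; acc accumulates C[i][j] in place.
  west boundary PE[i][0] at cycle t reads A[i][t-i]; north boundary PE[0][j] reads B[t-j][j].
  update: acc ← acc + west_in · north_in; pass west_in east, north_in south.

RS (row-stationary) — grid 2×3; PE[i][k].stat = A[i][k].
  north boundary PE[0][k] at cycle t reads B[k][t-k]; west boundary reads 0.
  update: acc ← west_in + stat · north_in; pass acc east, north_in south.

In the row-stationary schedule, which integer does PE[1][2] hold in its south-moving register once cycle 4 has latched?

register = 5

RS 2×3: PE[1][2] cycle-by-cycle (with neighbour feeds):
  0: (0,2).acc=0  regs=<0,0>
  0: (1,1).acc=0  regs=<0,0>
  0: (1,2).acc=0  regs=<0,0>
  1: (0,2).acc=0  regs=<0,0>
  1: (1,1).acc=0  regs=<0,0>
  1: (1,2).acc=0  regs=<0,0>
  2: (0,2).acc=103  regs=<103,7>
  2: (1,1).acc=27  regs=<27,6>
  2: (1,2).acc=0  regs=<0,0>
  3: (0,2).acc=107  regs=<107,5>
  3: (1,1).acc=30  regs=<30,6>
  3: (1,2).acc=62  regs=<62,7>
  4: (0,2).acc=0  regs=<0,0>
  4: (1,1).acc=0  regs=<0,0>
  4: (1,2).acc=55  regs=<55,5>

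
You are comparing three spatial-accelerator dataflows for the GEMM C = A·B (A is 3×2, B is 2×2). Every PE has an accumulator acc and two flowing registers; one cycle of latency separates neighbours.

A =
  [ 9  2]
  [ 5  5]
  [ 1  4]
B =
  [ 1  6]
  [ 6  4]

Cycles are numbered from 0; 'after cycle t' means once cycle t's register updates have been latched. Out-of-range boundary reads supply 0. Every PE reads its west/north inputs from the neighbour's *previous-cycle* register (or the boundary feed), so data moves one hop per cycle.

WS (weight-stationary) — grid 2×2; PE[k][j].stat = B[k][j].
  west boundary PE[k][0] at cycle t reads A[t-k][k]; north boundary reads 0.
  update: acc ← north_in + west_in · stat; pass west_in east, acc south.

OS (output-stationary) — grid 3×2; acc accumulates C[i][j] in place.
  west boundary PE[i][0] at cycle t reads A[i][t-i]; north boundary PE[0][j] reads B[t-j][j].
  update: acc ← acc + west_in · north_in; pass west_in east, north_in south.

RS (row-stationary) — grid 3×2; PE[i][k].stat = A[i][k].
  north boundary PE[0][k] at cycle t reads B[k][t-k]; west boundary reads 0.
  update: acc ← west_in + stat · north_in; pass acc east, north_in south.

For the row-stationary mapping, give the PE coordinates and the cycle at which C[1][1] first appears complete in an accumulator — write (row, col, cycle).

RS — PE[1][1] is where C[1][1] collects:
  after 0 — PE[1][1] acc=0, pass-E 0, pass-S 0
  after 1 — PE[1][1] acc=0, pass-E 0, pass-S 0
  after 2 — PE[1][1] acc=35, pass-E 35, pass-S 6
  after 3 — PE[1][1] acc=50, pass-E 50, pass-S 4

(row, col, cycle) = (1, 1, 3)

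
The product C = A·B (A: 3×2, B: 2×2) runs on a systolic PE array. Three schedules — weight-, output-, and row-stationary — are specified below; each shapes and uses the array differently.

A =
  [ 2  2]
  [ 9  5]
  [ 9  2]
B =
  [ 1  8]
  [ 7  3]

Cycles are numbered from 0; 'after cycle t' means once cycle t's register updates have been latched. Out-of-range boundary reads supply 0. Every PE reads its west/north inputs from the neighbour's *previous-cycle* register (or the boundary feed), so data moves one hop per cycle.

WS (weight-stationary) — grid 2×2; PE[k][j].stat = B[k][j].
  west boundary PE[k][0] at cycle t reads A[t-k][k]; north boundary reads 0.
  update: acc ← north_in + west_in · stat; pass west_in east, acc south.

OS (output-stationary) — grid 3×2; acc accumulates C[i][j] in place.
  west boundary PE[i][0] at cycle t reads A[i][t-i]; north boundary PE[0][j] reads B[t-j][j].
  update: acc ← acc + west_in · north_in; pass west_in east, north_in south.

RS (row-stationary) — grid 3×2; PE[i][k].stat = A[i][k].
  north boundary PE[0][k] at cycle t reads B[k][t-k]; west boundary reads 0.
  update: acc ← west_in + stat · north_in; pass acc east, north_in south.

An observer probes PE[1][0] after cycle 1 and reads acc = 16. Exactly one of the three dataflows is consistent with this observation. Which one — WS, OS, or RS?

WS [2×2] PE[1][0] across cycles:
  step 0 · PE1,0: acc=0; fwd→0 fwd↓0
  step 1 · PE1,0: acc=16; fwd→2 fwd↓16
OS [3×2] PE[1][0] across cycles:
  step 0 · PE1,0: acc=0; fwd→0 fwd↓0
  step 1 · PE1,0: acc=9; fwd→9 fwd↓1
RS [3×2] PE[1][0] across cycles:
  step 0 · PE1,0: acc=0; fwd→0 fwd↓0
  step 1 · PE1,0: acc=9; fwd→9 fwd↓1

dataflow = WS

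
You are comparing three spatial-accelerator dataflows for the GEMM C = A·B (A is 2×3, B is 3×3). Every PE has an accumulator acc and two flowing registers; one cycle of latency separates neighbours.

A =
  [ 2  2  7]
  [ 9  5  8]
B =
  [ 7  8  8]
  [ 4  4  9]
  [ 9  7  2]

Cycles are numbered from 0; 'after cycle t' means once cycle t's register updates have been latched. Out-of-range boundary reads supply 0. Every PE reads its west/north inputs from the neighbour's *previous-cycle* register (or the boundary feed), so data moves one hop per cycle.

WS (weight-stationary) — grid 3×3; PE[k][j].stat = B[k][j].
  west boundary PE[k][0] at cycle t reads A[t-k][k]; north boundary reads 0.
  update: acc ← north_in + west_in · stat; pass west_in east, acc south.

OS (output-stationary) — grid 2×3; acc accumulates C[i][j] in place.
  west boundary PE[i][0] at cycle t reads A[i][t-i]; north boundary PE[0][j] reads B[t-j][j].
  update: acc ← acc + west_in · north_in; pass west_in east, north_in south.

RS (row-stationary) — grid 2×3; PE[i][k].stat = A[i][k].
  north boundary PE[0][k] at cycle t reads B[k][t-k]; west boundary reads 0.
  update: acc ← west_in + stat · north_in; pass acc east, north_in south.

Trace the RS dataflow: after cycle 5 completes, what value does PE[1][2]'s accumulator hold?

Tracing RS — 2×3 array, target PE[1][2]:
  cycle 0: PE[0][2] → acc 0, east 0, south 0
  cycle 0: PE[1][1] → acc 0, east 0, south 0
  cycle 0: PE[1][2] → acc 0, east 0, south 0
  cycle 1: PE[0][2] → acc 0, east 0, south 0
  cycle 1: PE[1][1] → acc 0, east 0, south 0
  cycle 1: PE[1][2] → acc 0, east 0, south 0
  cycle 2: PE[0][2] → acc 85, east 85, south 9
  cycle 2: PE[1][1] → acc 83, east 83, south 4
  cycle 2: PE[1][2] → acc 0, east 0, south 0
  cycle 3: PE[0][2] → acc 73, east 73, south 7
  cycle 3: PE[1][1] → acc 92, east 92, south 4
  cycle 3: PE[1][2] → acc 155, east 155, south 9
  cycle 4: PE[0][2] → acc 48, east 48, south 2
  cycle 4: PE[1][1] → acc 117, east 117, south 9
  cycle 4: PE[1][2] → acc 148, east 148, south 7
  cycle 5: PE[0][2] → acc 0, east 0, south 0
  cycle 5: PE[1][1] → acc 0, east 0, south 0
  cycle 5: PE[1][2] → acc 133, east 133, south 2

PE[1][2].acc = 133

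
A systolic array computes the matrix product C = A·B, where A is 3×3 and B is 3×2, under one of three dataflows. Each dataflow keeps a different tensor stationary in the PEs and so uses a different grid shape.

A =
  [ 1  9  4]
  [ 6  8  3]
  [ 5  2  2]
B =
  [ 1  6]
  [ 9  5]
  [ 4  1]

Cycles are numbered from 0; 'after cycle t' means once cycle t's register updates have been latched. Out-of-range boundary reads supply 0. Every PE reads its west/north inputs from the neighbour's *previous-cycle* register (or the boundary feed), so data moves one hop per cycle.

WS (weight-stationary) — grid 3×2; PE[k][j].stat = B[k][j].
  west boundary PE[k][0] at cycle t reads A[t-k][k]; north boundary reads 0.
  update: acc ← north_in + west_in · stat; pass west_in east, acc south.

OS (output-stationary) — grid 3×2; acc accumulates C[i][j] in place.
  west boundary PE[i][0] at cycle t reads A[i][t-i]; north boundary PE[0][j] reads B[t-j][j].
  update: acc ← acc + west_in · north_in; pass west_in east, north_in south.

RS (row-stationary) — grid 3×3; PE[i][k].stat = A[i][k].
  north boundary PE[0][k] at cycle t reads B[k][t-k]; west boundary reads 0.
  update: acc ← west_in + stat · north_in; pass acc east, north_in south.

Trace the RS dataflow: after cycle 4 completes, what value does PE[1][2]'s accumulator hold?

RS (3×3). Following PE[1][2] plus its west/north inputs:
  c0 r0c2: 0 / 0 / 0
  c0 r1c1: 0 / 0 / 0
  c0 r1c2: 0 / 0 / 0
  c1 r0c2: 0 / 0 / 0
  c1 r1c1: 0 / 0 / 0
  c1 r1c2: 0 / 0 / 0
  c2 r0c2: 98 / 98 / 4
  c2 r1c1: 78 / 78 / 9
  c2 r1c2: 0 / 0 / 0
  c3 r0c2: 55 / 55 / 1
  c3 r1c1: 76 / 76 / 5
  c3 r1c2: 90 / 90 / 4
  c4 r0c2: 0 / 0 / 0
  c4 r1c1: 0 / 0 / 0
  c4 r1c2: 79 / 79 / 1

PE[1][2].acc = 79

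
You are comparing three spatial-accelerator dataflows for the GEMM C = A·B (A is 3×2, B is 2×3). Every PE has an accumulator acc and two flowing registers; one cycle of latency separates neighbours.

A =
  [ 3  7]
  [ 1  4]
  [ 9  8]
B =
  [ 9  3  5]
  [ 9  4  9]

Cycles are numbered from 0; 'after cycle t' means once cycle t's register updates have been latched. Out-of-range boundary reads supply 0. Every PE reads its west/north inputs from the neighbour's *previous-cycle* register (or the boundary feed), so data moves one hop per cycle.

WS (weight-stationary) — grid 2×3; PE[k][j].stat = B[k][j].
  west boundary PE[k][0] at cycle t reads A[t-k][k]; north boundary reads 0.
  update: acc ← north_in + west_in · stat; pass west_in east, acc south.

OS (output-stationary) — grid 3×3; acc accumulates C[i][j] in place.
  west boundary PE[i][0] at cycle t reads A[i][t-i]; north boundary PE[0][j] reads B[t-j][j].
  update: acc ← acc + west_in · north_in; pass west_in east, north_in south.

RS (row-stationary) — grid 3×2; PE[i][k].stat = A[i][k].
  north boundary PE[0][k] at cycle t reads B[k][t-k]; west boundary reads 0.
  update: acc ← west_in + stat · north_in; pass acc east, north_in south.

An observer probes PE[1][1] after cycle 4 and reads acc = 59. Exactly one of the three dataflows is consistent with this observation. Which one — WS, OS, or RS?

Under WS (2×3), PE[1][1]:
  c0 r1c1: 0 / 0 / 0
  c1 r1c1: 0 / 0 / 0
  c2 r1c1: 37 / 7 / 37
  c3 r1c1: 19 / 4 / 19
  c4 r1c1: 59 / 8 / 59
Under OS (3×3), PE[1][1]:
  c0 r1c1: 0 / 0 / 0
  c1 r1c1: 0 / 0 / 0
  c2 r1c1: 3 / 1 / 3
  c3 r1c1: 19 / 4 / 4
  c4 r1c1: 19 / 0 / 0
Under RS (3×2), PE[1][1]:
  c0 r1c1: 0 / 0 / 0
  c1 r1c1: 0 / 0 / 0
  c2 r1c1: 45 / 45 / 9
  c3 r1c1: 19 / 19 / 4
  c4 r1c1: 41 / 41 / 9

dataflow = WS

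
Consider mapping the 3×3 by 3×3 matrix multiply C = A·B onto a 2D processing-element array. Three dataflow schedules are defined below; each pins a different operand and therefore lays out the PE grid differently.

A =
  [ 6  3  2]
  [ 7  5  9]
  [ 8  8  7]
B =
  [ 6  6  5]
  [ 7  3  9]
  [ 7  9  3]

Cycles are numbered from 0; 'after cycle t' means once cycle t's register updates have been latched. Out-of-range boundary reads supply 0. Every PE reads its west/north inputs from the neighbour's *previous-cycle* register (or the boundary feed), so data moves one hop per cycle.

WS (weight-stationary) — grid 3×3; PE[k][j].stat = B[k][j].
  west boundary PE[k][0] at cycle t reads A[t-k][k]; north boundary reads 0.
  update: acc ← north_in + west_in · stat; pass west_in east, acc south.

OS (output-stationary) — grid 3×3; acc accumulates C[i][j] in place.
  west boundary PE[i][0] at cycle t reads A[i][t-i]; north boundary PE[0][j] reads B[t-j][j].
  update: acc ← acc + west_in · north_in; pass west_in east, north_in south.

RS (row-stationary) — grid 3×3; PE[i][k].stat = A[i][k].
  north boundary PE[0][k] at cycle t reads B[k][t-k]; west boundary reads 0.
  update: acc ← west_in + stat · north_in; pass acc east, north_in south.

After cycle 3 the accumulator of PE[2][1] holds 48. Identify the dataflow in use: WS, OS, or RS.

— WS: 3×3; PE[2][1] trace:
  0: (2,1).acc=0  regs=<0,0>
  1: (2,1).acc=0  regs=<0,0>
  2: (2,1).acc=0  regs=<0,0>
  3: (2,1).acc=63  regs=<2,63>
— OS: 3×3; PE[2][1] trace:
  0: (2,1).acc=0  regs=<0,0>
  1: (2,1).acc=0  regs=<0,0>
  2: (2,1).acc=0  regs=<0,0>
  3: (2,1).acc=48  regs=<8,6>
— RS: 3×3; PE[2][1] trace:
  0: (2,1).acc=0  regs=<0,0>
  1: (2,1).acc=0  regs=<0,0>
  2: (2,1).acc=0  regs=<0,0>
  3: (2,1).acc=104  regs=<104,7>

dataflow = OS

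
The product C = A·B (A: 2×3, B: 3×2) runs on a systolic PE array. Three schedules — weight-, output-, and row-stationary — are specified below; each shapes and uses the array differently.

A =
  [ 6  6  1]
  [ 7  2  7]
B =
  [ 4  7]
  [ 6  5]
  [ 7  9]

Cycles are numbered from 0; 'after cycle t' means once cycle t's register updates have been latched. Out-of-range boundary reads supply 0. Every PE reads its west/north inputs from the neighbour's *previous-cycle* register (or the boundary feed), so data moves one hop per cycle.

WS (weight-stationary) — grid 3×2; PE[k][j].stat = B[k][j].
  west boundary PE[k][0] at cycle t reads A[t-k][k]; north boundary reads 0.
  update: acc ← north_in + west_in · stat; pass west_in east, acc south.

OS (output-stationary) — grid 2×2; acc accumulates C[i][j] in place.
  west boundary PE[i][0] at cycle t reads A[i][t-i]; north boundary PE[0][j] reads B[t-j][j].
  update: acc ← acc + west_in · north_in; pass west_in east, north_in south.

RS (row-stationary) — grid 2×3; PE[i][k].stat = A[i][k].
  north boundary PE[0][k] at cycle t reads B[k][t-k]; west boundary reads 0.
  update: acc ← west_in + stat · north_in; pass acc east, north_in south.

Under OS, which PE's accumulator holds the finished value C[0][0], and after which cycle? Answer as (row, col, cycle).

OS: C[0][0] accumulates in PE[0][0]:
  0: (0,0).acc=24  regs=<6,4>
  1: (0,0).acc=60  regs=<6,6>
  2: (0,0).acc=67  regs=<1,7>

(row, col, cycle) = (0, 0, 2)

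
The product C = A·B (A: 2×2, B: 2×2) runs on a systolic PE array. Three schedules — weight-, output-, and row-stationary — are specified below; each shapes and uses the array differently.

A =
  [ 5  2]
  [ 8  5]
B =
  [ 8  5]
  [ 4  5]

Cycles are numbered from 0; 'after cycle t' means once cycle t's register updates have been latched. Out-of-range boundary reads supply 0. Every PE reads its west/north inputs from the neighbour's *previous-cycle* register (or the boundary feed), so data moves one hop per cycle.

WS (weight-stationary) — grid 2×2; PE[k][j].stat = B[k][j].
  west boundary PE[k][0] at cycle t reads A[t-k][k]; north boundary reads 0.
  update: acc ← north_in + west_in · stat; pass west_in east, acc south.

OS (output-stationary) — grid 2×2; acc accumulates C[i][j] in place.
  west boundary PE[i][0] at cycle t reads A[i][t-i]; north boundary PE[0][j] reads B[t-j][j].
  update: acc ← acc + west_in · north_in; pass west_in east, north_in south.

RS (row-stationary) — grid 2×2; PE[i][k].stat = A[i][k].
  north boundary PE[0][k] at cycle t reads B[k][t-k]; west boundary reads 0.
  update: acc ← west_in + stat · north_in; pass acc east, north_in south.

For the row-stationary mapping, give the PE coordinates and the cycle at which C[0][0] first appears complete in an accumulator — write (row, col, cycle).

(row, col, cycle) = (0, 1, 1)

Under RS, C[0][0] lands at PE[0][1]:
  [0] (0,1) acc=0 (h:0 v:0)
  [1] (0,1) acc=48 (h:48 v:4)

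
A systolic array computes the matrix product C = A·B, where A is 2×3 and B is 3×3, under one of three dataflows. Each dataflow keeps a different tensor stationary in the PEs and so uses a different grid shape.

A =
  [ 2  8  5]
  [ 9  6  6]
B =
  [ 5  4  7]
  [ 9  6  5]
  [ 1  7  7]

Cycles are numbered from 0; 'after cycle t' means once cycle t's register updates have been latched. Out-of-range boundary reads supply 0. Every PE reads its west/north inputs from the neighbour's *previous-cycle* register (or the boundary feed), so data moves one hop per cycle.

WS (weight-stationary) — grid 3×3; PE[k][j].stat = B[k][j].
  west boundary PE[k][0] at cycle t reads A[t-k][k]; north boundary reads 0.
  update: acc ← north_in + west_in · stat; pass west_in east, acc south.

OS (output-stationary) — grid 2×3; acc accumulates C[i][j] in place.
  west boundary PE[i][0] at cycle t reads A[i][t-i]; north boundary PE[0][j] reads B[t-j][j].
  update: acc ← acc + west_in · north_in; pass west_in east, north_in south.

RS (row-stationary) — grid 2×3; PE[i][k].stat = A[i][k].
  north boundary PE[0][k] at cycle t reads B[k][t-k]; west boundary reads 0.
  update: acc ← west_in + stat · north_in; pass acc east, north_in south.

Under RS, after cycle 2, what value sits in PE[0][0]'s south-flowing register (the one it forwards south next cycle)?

register = 7

RS (2×3). Following PE[0][0] plus its west/north inputs:
  [0] (0,0) acc=10 (h:10 v:5)
  [1] (0,0) acc=8 (h:8 v:4)
  [2] (0,0) acc=14 (h:14 v:7)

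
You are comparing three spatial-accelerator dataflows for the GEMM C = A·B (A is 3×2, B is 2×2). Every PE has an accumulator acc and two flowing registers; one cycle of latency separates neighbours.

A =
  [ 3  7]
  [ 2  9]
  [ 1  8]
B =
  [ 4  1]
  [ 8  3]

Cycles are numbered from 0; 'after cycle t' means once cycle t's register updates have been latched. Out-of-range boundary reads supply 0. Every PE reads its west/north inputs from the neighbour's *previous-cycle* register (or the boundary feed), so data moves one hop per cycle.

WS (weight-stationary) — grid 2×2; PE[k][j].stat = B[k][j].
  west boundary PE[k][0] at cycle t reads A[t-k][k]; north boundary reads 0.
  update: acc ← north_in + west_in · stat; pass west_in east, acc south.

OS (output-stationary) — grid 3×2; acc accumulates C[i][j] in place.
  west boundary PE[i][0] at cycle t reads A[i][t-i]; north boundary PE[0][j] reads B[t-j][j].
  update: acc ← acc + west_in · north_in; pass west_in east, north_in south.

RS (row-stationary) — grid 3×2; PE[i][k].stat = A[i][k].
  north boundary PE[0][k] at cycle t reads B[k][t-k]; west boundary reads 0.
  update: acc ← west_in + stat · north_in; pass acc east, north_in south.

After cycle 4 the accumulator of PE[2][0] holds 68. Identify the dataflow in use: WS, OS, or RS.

WS (2×2): PE[2][0] does not exist.
Under OS (3×2), PE[2][0]:
  c0 r2c0: 0 / 0 / 0
  c1 r2c0: 0 / 0 / 0
  c2 r2c0: 4 / 1 / 4
  c3 r2c0: 68 / 8 / 8
  c4 r2c0: 68 / 0 / 0
Under RS (3×2), PE[2][0]:
  c0 r2c0: 0 / 0 / 0
  c1 r2c0: 0 / 0 / 0
  c2 r2c0: 4 / 4 / 4
  c3 r2c0: 1 / 1 / 1
  c4 r2c0: 0 / 0 / 0

dataflow = OS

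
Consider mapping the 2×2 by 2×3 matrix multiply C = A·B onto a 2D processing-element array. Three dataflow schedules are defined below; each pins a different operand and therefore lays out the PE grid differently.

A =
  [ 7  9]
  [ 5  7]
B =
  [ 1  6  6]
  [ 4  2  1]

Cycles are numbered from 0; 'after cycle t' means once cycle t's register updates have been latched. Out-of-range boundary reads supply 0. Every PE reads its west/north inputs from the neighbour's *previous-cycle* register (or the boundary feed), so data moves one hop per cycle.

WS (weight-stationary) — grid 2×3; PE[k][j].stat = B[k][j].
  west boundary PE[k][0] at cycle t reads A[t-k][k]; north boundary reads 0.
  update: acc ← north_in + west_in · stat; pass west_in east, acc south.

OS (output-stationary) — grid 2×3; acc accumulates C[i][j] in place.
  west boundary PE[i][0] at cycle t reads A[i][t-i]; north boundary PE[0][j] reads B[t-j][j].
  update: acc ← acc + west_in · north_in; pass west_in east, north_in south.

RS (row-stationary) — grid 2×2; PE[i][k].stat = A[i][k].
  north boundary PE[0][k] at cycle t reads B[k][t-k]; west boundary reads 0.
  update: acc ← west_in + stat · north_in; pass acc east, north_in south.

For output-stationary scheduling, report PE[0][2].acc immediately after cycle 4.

Tracing OS — 2×3 array, target PE[0][2]:
  after 0 — PE[0][1] acc=0, pass-E 0, pass-S 0
  after 0 — PE[0][2] acc=0, pass-E 0, pass-S 0
  after 1 — PE[0][1] acc=42, pass-E 7, pass-S 6
  after 1 — PE[0][2] acc=0, pass-E 0, pass-S 0
  after 2 — PE[0][1] acc=60, pass-E 9, pass-S 2
  after 2 — PE[0][2] acc=42, pass-E 7, pass-S 6
  after 3 — PE[0][1] acc=60, pass-E 0, pass-S 0
  after 3 — PE[0][2] acc=51, pass-E 9, pass-S 1
  after 4 — PE[0][1] acc=60, pass-E 0, pass-S 0
  after 4 — PE[0][2] acc=51, pass-E 0, pass-S 0

PE[0][2].acc = 51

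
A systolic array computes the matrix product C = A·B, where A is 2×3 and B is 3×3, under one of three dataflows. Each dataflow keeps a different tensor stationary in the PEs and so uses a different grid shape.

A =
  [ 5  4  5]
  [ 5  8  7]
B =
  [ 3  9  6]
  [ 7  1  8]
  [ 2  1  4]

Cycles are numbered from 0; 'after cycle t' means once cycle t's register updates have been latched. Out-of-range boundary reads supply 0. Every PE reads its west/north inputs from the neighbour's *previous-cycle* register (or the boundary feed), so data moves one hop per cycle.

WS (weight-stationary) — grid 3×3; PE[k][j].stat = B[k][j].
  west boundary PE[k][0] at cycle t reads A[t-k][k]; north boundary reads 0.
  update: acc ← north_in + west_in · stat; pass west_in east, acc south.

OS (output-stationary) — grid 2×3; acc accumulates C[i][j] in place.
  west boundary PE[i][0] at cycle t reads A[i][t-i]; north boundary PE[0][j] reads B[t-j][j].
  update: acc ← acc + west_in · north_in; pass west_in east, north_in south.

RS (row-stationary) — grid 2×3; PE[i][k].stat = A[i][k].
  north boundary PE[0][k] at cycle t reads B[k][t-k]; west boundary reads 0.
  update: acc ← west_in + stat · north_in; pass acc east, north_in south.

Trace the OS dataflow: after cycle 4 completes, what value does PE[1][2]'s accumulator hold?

PE[1][2].acc = 94

OS on a 2×3 grid — tracing PE[1][2] and its feeders:
  @0  [0,2]  acc 0  |  →0  ↓0
  @0  [1,1]  acc 0  |  →0  ↓0
  @0  [1,2]  acc 0  |  →0  ↓0
  @1  [0,2]  acc 0  |  →0  ↓0
  @1  [1,1]  acc 0  |  →0  ↓0
  @1  [1,2]  acc 0  |  →0  ↓0
  @2  [0,2]  acc 30  |  →5  ↓6
  @2  [1,1]  acc 45  |  →5  ↓9
  @2  [1,2]  acc 0  |  →0  ↓0
  @3  [0,2]  acc 62  |  →4  ↓8
  @3  [1,1]  acc 53  |  →8  ↓1
  @3  [1,2]  acc 30  |  →5  ↓6
  @4  [0,2]  acc 82  |  →5  ↓4
  @4  [1,1]  acc 60  |  →7  ↓1
  @4  [1,2]  acc 94  |  →8  ↓8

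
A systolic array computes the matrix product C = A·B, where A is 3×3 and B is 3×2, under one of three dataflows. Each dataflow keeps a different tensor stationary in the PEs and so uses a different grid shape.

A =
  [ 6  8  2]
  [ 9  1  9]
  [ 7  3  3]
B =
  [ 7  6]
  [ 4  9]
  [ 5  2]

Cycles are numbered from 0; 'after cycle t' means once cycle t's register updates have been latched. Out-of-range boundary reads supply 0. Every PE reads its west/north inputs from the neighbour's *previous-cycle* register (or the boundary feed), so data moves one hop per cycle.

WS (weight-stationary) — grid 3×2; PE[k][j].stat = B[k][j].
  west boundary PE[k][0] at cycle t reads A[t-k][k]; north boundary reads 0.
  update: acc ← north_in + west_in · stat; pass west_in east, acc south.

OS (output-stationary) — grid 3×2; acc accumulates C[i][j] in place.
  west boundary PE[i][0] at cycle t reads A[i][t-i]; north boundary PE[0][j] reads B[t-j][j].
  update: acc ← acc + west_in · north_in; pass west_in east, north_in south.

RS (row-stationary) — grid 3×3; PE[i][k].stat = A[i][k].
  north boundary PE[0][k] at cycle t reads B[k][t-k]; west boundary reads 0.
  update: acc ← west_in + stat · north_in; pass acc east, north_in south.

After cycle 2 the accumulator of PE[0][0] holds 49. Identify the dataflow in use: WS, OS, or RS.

Under WS (3×2), PE[0][0]:
  @0  [0,0]  acc 42  |  →6  ↓42
  @1  [0,0]  acc 63  |  →9  ↓63
  @2  [0,0]  acc 49  |  →7  ↓49
Under OS (3×2), PE[0][0]:
  @0  [0,0]  acc 42  |  →6  ↓7
  @1  [0,0]  acc 74  |  →8  ↓4
  @2  [0,0]  acc 84  |  →2  ↓5
Under RS (3×3), PE[0][0]:
  @0  [0,0]  acc 42  |  →42  ↓7
  @1  [0,0]  acc 36  |  →36  ↓6
  @2  [0,0]  acc 0  |  →0  ↓0

dataflow = WS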